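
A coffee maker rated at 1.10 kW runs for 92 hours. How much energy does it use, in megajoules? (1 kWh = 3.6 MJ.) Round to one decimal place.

Energy = 1.1 kW × 92 h = 101.2 kWh
= 101.2 × 3.6 MJ = 364.3 MJ

364.3 MJ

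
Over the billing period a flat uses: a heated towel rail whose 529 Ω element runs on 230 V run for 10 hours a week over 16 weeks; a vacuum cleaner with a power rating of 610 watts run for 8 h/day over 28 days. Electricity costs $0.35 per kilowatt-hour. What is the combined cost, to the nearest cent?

$53.42

heated towel rail: Power = V²/R = 230²/529 = 100 W = 0.1 kW
heated towel rail: Runtime = 10 h/week × 16 weeks = 160 h
heated towel rail: 0.1 kW × 160 h = 16 kWh
vacuum cleaner: Runtime = 8 h/day × 28 days = 224 h
vacuum cleaner: 0.61 kW × 224 h = 136.64 kWh
Total energy = 152.64 kWh
Cost = 152.64 × $0.35 = $53.42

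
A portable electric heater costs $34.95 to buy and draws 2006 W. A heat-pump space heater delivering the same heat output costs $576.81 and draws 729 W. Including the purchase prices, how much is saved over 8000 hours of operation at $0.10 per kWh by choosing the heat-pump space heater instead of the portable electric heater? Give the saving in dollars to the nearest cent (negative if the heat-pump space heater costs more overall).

portable electric heater: $34.95 + (2006/1000) kW × 8000 h × $0.10 = $34.95 + $1604.8 = $1639.75
heat-pump space heater: $576.81 + (729/1000) kW × 8000 h × $0.10 = $576.81 + $583.2 = $1160.01
Saving = $1639.75 − $1160.01 = $479.74

$479.74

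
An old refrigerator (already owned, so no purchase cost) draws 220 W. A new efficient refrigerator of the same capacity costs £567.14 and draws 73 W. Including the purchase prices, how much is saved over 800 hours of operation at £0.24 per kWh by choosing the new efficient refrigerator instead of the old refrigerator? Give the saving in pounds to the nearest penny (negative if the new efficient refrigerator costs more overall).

old refrigerator: £0.00 + (220/1000) kW × 800 h × £0.24 = £0.00 + £42.24 = £42.24
new efficient refrigerator: £567.14 + (73/1000) kW × 800 h × £0.24 = £567.14 + £14.016 = £581.156
Saving = £42.24 − £581.156 = −£538.916 → -£538.92

-£538.92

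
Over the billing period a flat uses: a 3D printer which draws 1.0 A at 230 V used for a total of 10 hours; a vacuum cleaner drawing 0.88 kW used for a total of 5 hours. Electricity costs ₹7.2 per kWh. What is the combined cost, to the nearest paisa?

₹48.24

3D printer: Power = 1.0 A × 230 V = 230 W = 0.23 kW
3D printer: 0.23 kW × 10 h = 2.3 kWh
vacuum cleaner: 0.88 kW × 5 h = 4.4 kWh
Total energy = 6.7 kWh
Cost = 6.7 × ₹7.2 = ₹48.24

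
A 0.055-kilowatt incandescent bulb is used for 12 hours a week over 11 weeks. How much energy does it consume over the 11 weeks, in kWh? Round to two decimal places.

Runtime = 12 h/week × 11 weeks = 132 h
Energy = 0.055 kW × 132 h = 7.26 kWh

7.26 kWh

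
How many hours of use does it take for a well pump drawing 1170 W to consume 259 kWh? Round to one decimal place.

221.4 h

Hours = 259 kWh ÷ 1.17 kW = 221.4 h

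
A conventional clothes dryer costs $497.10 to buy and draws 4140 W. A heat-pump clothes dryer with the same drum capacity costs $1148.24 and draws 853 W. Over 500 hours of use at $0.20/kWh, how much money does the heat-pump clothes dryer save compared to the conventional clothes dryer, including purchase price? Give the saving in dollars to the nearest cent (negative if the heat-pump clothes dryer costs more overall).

conventional clothes dryer: $497.10 + (4140/1000) kW × 500 h × $0.20 = $497.10 + $414 = $911.1
heat-pump clothes dryer: $1148.24 + (853/1000) kW × 500 h × $0.20 = $1148.24 + $85.3 = $1233.54
Saving = $911.1 − $1233.54 = −$322.44

-$322.44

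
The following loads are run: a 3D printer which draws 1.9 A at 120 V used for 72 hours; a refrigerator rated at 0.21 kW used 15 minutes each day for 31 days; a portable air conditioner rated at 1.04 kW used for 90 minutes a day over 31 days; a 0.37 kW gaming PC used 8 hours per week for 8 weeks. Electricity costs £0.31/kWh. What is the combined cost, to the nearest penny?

3D printer: Power = 1.9 A × 120 V = 228 W = 0.228 kW
3D printer: 0.228 kW × 72 h = 16.416 kWh
refrigerator: Runtime = 15 min × 31 = 465 min = 7.75 h
refrigerator: 0.21 kW × 7.75 h = 1.6275 kWh
portable air conditioner: Runtime = 90 min × 31 = 2790 min = 46.5 h
portable air conditioner: 1.04 kW × 46.5 h = 48.36 kWh
gaming PC: Runtime = 8 h/week × 8 weeks = 64 h
gaming PC: 0.37 kW × 64 h = 23.68 kWh
Total energy = 90.0835 kWh
Cost = 90.0835 × £0.31 = £27.93

£27.93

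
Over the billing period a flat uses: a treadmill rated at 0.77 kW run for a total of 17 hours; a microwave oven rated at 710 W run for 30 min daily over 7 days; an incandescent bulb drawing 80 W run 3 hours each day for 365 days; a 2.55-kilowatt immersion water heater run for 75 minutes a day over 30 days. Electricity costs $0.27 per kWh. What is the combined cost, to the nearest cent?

$53.68

treadmill: 0.77 kW × 17 h = 13.09 kWh
microwave oven: Runtime = 30 min × 7 = 210 min = 3.5 h
microwave oven: 0.71 kW × 3.5 h = 2.485 kWh
incandescent bulb: Runtime = 3 h/day × 365 days = 1095 h
incandescent bulb: 0.08 kW × 1095 h = 87.6 kWh
immersion water heater: Runtime = 75 min × 30 = 2250 min = 37.5 h
immersion water heater: 2.55 kW × 37.5 h = 95.625 kWh
Total energy = 198.8 kWh
Cost = 198.8 × $0.27 = $53.68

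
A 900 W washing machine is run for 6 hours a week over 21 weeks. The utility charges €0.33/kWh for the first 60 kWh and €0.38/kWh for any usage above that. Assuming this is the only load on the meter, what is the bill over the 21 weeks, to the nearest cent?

Runtime = 6 h/week × 21 weeks = 126 h
Energy = 0.9 kW × 126 h = 113.4 kWh
Tier 1 (0–60 kWh): 60 × €0.33 = €19.8
Above 60 kWh: 53.4 × €0.38 = €20.292
Bill = €40.09

€40.09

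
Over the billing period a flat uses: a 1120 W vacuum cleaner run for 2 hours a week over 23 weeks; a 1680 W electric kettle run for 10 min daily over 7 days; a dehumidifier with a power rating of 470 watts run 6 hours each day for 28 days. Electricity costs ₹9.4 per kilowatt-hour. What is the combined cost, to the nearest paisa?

vacuum cleaner: Runtime = 2 h/week × 23 weeks = 46 h
vacuum cleaner: 1.12 kW × 46 h = 51.52 kWh
electric kettle: Runtime = 10 min × 7 = 70 min = 1.166666… h
electric kettle: 1.68 kW × 1.166666… h = 1.96 kWh
dehumidifier: Runtime = 6 h/day × 28 days = 168 h
dehumidifier: 0.47 kW × 168 h = 78.96 kWh
Total energy = 132.44 kWh
Cost = 132.44 × ₹9.4 = ₹1244.94

₹1244.94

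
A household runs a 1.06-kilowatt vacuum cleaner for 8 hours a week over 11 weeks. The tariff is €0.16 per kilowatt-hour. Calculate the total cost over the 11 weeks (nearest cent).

€14.92

Runtime = 8 h/week × 11 weeks = 88 h
Energy = 1.06 kW × 88 h = 93.28 kWh
Cost = 93.28 kWh × €0.16/kWh = €14.92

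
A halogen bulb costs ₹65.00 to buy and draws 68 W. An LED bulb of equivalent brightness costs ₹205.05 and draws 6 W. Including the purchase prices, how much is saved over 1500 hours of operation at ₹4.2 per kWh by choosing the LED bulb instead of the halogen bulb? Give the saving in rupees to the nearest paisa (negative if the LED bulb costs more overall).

₹250.55

halogen bulb: ₹65.00 + (68/1000) kW × 1500 h × ₹4.2 = ₹65.00 + ₹428.4 = ₹493.4
LED bulb: ₹205.05 + (6/1000) kW × 1500 h × ₹4.2 = ₹205.05 + ₹37.8 = ₹242.85
Saving = ₹493.4 − ₹242.85 = ₹250.55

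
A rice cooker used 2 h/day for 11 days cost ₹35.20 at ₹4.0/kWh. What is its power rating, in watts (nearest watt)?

400 W

Energy = ₹35.20 ÷ ₹4.0/kWh = 8.8 kWh
Runtime = 2 h/day × 11 days = 22 h
Power = 8.8 kWh ÷ 22 h = 0.4 kW = 400 W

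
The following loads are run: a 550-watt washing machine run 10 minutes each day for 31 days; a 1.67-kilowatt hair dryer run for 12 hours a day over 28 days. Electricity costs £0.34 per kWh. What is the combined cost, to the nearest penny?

£191.75

washing machine: Runtime = 10 min × 31 = 310 min = 5.166666… h
washing machine: 0.55 kW × 5.166666… h = 2.841666… kWh
hair dryer: Runtime = 12 h/day × 28 days = 336 h
hair dryer: 1.67 kW × 336 h = 561.12 kWh
Total energy = 563.961666… kWh
Cost = 563.961666… × £0.34 = £191.75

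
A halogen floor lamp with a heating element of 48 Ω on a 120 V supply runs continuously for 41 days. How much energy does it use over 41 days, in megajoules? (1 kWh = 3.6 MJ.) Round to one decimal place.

Power = V²/R = 120²/48 = 300 W = 0.3 kW
Runtime = 24 h × 41 = 984 h
Energy = 0.3 kW × 984 h = 295.2 kWh
= 295.2 × 3.6 MJ = 1062.7 MJ

1062.7 MJ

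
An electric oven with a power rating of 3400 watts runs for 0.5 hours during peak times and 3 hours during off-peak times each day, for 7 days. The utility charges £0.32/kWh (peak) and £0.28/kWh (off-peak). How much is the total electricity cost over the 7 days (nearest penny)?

Peak energy = 3.4 kW × 0.5 h × 7 = 11.9 kWh
Off-peak energy = 3.4 kW × 3 h × 7 = 71.4 kWh
Cost = 11.9 × £0.32 + 71.4 × £0.28 = £3.808 + £19.992 = £23.80

£23.80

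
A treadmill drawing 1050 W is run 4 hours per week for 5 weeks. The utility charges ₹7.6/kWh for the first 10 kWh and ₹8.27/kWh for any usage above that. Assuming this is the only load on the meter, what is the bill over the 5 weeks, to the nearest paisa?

Runtime = 4 h/week × 5 weeks = 20 h
Energy = 1.05 kW × 20 h = 21 kWh
Tier 1 (0–10 kWh): 10 × ₹7.6 = ₹76
Above 10 kWh: 11 × ₹8.27 = ₹90.97
Bill = ₹166.97

₹166.97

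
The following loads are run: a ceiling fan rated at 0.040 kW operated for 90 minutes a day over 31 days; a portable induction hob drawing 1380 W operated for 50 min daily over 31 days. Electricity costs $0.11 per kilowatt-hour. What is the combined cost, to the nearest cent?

$4.13

ceiling fan: Runtime = 90 min × 31 = 2790 min = 46.5 h
ceiling fan: 0.04 kW × 46.5 h = 1.86 kWh
portable induction hob: Runtime = 50 min × 31 = 1550 min = 25.833333… h
portable induction hob: 1.38 kW × 25.833333… h = 35.65 kWh
Total energy = 37.51 kWh
Cost = 37.51 × $0.11 = $4.13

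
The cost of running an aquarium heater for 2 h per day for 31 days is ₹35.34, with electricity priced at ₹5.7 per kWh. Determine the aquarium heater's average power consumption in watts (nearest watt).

100 W

Energy = ₹35.34 ÷ ₹5.7/kWh = 6.2 kWh
Runtime = 2 h/day × 31 days = 62 h
Power = 6.2 kWh ÷ 62 h = 0.1 kW = 100 W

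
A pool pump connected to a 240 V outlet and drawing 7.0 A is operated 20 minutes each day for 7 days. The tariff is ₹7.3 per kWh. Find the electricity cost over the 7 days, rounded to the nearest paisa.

₹28.62

Power = 7.0 A × 240 V = 1680 W = 1.68 kW
Runtime = 20 min × 7 = 140 min = 2.333333… h
Energy = 1.68 kW × 2.333333… h = 3.92 kWh
Cost = 3.92 kWh × ₹7.3/kWh = ₹28.62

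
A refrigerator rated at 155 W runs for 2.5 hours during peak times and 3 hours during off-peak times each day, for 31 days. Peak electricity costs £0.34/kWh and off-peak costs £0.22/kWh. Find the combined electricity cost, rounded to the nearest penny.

Peak energy = 0.155 kW × 2.5 h × 31 = 12.0125 kWh
Off-peak energy = 0.155 kW × 3 h × 31 = 14.415 kWh
Cost = 12.0125 × £0.34 + 14.415 × £0.22 = £4.08425 + £3.1713 = £7.26

£7.26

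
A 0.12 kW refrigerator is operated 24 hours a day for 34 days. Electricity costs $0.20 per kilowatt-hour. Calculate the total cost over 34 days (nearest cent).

Runtime = 24 h × 34 = 816 h
Energy = 0.12 kW × 816 h = 97.92 kWh
Cost = 97.92 kWh × $0.20/kWh = $19.58

$19.58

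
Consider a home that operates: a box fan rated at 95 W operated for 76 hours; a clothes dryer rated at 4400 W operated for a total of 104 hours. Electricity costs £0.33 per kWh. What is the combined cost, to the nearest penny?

£153.39

box fan: 0.095 kW × 76 h = 7.22 kWh
clothes dryer: 4.4 kW × 104 h = 457.6 kWh
Total energy = 464.82 kWh
Cost = 464.82 × £0.33 = £153.39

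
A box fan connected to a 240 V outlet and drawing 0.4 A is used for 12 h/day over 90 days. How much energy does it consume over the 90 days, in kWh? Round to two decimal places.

103.68 kWh

Power = 0.4 A × 240 V = 96 W = 0.096 kW
Runtime = 12 h/day × 90 days = 1080 h
Energy = 0.096 kW × 1080 h = 103.68 kWh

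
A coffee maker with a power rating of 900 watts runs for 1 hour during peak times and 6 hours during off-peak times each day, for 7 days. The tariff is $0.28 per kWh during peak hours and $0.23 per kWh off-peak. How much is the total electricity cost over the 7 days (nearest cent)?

Peak energy = 0.9 kW × 1 h × 7 = 6.3 kWh
Off-peak energy = 0.9 kW × 6 h × 7 = 37.8 kWh
Cost = 6.3 × $0.28 + 37.8 × $0.23 = $1.764 + $8.694 = $10.46

$10.46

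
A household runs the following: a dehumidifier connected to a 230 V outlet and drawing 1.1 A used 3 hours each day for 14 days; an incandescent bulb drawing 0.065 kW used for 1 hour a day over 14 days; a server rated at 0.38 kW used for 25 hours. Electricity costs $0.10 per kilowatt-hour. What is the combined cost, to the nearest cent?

dehumidifier: Power = 1.1 A × 230 V = 253 W = 0.253 kW
dehumidifier: Runtime = 3 h/day × 14 days = 42 h
dehumidifier: 0.253 kW × 42 h = 10.626 kWh
incandescent bulb: Runtime = 1 h/day × 14 days = 14 h
incandescent bulb: 0.065 kW × 14 h = 0.91 kWh
server: 0.38 kW × 25 h = 9.5 kWh
Total energy = 21.036 kWh
Cost = 21.036 × $0.10 = $2.10

$2.10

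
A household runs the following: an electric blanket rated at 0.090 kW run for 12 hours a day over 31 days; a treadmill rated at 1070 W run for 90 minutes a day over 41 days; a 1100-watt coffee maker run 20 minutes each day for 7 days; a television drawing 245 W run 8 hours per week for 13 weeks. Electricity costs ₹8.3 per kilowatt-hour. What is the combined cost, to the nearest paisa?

electric blanket: Runtime = 12 h/day × 31 days = 372 h
electric blanket: 0.09 kW × 372 h = 33.48 kWh
treadmill: Runtime = 90 min × 41 = 3690 min = 61.5 h
treadmill: 1.07 kW × 61.5 h = 65.805 kWh
coffee maker: Runtime = 20 min × 7 = 140 min = 2.333333… h
coffee maker: 1.1 kW × 2.333333… h = 2.566666… kWh
television: Runtime = 8 h/week × 13 weeks = 104 h
television: 0.245 kW × 104 h = 25.48 kWh
Total energy = 127.331666… kWh
Cost = 127.331666… × ₹8.3 = ₹1056.85

₹1056.85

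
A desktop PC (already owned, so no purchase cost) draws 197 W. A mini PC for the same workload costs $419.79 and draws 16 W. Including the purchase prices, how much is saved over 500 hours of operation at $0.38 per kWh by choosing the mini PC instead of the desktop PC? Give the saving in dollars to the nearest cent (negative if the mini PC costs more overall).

-$385.40

desktop PC: $0.00 + (197/1000) kW × 500 h × $0.38 = $0.00 + $37.43 = $37.43
mini PC: $419.79 + (16/1000) kW × 500 h × $0.38 = $419.79 + $3.04 = $422.83
Saving = $37.43 − $422.83 = −$385.4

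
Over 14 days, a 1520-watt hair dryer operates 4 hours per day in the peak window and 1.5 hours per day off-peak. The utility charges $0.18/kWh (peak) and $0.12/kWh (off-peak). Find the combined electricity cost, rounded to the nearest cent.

Peak energy = 1.52 kW × 4 h × 14 = 85.12 kWh
Off-peak energy = 1.52 kW × 1.5 h × 14 = 31.92 kWh
Cost = 85.12 × $0.18 + 31.92 × $0.12 = $15.3216 + $3.8304 = $19.15

$19.15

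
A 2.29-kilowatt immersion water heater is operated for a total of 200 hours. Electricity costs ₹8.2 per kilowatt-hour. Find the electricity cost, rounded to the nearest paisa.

₹3755.60

Energy = 2.29 kW × 200 h = 458 kWh
Cost = 458 kWh × ₹8.2/kWh = ₹3755.60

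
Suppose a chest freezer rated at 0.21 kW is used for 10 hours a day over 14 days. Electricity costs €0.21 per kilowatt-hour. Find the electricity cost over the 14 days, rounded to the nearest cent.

€6.17

Runtime = 10 h/day × 14 days = 140 h
Energy = 0.21 kW × 140 h = 29.4 kWh
Cost = 29.4 kWh × €0.21/kWh = €6.17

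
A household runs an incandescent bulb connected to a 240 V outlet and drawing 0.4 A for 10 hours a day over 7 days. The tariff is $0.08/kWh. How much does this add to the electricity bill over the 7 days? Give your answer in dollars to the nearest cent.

Power = 0.4 A × 240 V = 96 W = 0.096 kW
Runtime = 10 h/day × 7 days = 70 h
Energy = 0.096 kW × 70 h = 6.72 kWh
Cost = 6.72 kWh × $0.08/kWh = $0.54

$0.54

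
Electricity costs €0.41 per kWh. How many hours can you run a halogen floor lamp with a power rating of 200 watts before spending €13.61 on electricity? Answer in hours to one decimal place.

166.0 h

Energy available = €13.61 ÷ €0.41/kWh = 33.1951 kWh
Hours = 33.1951 kWh ÷ 0.2 kW = 166.0 h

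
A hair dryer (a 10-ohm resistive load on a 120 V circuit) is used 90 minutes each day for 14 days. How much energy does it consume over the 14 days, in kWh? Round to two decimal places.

30.24 kWh

Power = V²/R = 120²/10 = 1440 W = 1.44 kW
Runtime = 90 min × 14 = 1260 min = 21 h
Energy = 1.44 kW × 21 h = 30.24 kWh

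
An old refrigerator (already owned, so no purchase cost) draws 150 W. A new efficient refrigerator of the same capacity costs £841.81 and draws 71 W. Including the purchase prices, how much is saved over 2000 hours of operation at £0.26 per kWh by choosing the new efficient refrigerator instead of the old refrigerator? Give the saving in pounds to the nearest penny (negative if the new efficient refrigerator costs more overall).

old refrigerator: £0.00 + (150/1000) kW × 2000 h × £0.26 = £0.00 + £78 = £78
new efficient refrigerator: £841.81 + (71/1000) kW × 2000 h × £0.26 = £841.81 + £36.92 = £878.73
Saving = £78 − £878.73 = −£800.73

-£800.73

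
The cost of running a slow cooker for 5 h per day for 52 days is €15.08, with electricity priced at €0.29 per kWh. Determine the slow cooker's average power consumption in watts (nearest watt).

Energy = €15.08 ÷ €0.29/kWh = 52 kWh
Runtime = 5 h/day × 52 days = 260 h
Power = 52 kWh ÷ 260 h = 0.2 kW = 200 W

200 W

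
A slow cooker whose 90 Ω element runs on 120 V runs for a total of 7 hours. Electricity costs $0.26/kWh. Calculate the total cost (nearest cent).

Power = V²/R = 120²/90 = 160 W = 0.16 kW
Energy = 0.16 kW × 7 h = 1.12 kWh
Cost = 1.12 kWh × $0.26/kWh = $0.29

$0.29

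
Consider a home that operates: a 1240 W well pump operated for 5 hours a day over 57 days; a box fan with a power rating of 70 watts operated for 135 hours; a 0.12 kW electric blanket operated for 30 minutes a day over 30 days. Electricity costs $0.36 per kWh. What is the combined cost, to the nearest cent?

well pump: Runtime = 5 h/day × 57 days = 285 h
well pump: 1.24 kW × 285 h = 353.4 kWh
box fan: 0.07 kW × 135 h = 9.45 kWh
electric blanket: Runtime = 30 min × 30 = 900 min = 15 h
electric blanket: 0.12 kW × 15 h = 1.8 kWh
Total energy = 364.65 kWh
Cost = 364.65 × $0.36 = $131.27

$131.27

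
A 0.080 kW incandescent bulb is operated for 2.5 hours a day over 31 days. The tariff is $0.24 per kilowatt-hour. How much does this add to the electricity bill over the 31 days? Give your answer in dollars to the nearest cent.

$1.49

Runtime = 2.5 h/day × 31 days = 77.5 h
Energy = 0.08 kW × 77.5 h = 6.2 kWh
Cost = 6.2 kWh × $0.24/kWh = $1.49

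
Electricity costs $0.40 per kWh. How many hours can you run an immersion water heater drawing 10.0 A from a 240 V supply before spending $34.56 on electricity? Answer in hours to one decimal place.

36.0 h

Power = 10.0 A × 240 V = 2400 W = 2.4 kW
Energy available = $34.56 ÷ $0.40/kWh = 86.4 kWh
Hours = 86.4 kWh ÷ 2.4 kW = 36.0 h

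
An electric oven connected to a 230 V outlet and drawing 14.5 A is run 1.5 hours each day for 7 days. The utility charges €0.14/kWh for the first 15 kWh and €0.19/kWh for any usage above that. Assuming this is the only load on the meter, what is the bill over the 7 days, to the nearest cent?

€5.90

Power = 14.5 A × 230 V = 3335 W = 3.335 kW
Runtime = 1.5 h/day × 7 days = 10.5 h
Energy = 3.335 kW × 10.5 h = 35.0175 kWh
Tier 1 (0–15 kWh): 15 × €0.14 = €2.1
Above 15 kWh: 20.0175 × €0.19 = €3.803325
Bill = €5.90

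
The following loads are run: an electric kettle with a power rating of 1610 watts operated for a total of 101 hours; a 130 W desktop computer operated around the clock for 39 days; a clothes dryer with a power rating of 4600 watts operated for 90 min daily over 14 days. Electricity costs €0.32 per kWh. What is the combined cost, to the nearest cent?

€121.88

electric kettle: 1.61 kW × 101 h = 162.61 kWh
desktop computer: Runtime = 24 h × 39 = 936 h
desktop computer: 0.13 kW × 936 h = 121.68 kWh
clothes dryer: Runtime = 90 min × 14 = 1260 min = 21 h
clothes dryer: 4.6 kW × 21 h = 96.6 kWh
Total energy = 380.89 kWh
Cost = 380.89 × €0.32 = €121.88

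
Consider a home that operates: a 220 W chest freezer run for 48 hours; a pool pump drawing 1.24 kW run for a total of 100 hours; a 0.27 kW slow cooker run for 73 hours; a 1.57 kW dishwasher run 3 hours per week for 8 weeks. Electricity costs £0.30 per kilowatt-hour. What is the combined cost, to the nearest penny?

chest freezer: 0.22 kW × 48 h = 10.56 kWh
pool pump: 1.24 kW × 100 h = 124 kWh
slow cooker: 0.27 kW × 73 h = 19.71 kWh
dishwasher: Runtime = 3 h/week × 8 weeks = 24 h
dishwasher: 1.57 kW × 24 h = 37.68 kWh
Total energy = 191.95 kWh
Cost = 191.95 × £0.30 = £57.59

£57.59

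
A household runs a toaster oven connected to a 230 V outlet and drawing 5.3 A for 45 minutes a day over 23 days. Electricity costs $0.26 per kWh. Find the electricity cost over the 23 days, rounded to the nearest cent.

$5.47

Power = 5.3 A × 230 V = 1219 W = 1.219 kW
Runtime = 45 min × 23 = 1035 min = 17.25 h
Energy = 1.219 kW × 17.25 h = 21.02775 kWh
Cost = 21.02775 kWh × $0.26/kWh = $5.47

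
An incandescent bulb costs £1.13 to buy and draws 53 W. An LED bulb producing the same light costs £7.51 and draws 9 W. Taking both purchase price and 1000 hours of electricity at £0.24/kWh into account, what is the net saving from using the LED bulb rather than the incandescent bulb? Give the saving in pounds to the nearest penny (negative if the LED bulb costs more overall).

£4.18

incandescent bulb: £1.13 + (53/1000) kW × 1000 h × £0.24 = £1.13 + £12.72 = £13.85
LED bulb: £7.51 + (9/1000) kW × 1000 h × £0.24 = £7.51 + £2.16 = £9.67
Saving = £13.85 − £9.67 = £4.18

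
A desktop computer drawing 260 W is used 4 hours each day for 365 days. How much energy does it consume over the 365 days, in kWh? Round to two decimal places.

379.60 kWh

Runtime = 4 h/day × 365 days = 1460 h
Energy = 0.26 kW × 1460 h = 379.6 kWh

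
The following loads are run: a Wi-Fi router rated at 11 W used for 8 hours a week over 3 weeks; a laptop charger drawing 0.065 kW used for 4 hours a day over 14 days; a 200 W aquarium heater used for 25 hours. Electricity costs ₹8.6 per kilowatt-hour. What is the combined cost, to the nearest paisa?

₹76.57

Wi-Fi router: Runtime = 8 h/week × 3 weeks = 24 h
Wi-Fi router: 0.011 kW × 24 h = 0.264 kWh
laptop charger: Runtime = 4 h/day × 14 days = 56 h
laptop charger: 0.065 kW × 56 h = 3.64 kWh
aquarium heater: 0.2 kW × 25 h = 5 kWh
Total energy = 8.904 kWh
Cost = 8.904 × ₹8.6 = ₹76.57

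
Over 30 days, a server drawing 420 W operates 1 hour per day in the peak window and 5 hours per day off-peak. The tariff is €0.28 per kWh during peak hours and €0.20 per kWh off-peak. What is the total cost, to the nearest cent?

€16.13

Peak energy = 0.42 kW × 1 h × 30 = 12.6 kWh
Off-peak energy = 0.42 kW × 5 h × 30 = 63 kWh
Cost = 12.6 × €0.28 + 63 × €0.20 = €3.528 + €12.6 = €16.13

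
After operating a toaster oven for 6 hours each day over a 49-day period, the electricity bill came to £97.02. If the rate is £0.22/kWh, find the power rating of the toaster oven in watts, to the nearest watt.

Energy = £97.02 ÷ £0.22/kWh = 441 kWh
Runtime = 6 h/day × 49 days = 294 h
Power = 441 kWh ÷ 294 h = 1.5 kW = 1500 W

1500 W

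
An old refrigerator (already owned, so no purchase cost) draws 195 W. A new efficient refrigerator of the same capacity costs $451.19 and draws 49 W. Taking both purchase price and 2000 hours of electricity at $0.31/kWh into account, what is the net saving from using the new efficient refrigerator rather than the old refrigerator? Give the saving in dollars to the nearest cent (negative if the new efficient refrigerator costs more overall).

-$360.67

old refrigerator: $0.00 + (195/1000) kW × 2000 h × $0.31 = $0.00 + $120.9 = $120.9
new efficient refrigerator: $451.19 + (49/1000) kW × 2000 h × $0.31 = $451.19 + $30.38 = $481.57
Saving = $120.9 − $481.57 = −$360.67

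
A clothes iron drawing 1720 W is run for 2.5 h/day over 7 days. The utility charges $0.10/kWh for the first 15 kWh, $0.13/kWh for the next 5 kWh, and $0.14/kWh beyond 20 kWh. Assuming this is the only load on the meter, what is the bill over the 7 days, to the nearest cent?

Runtime = 2.5 h/day × 7 days = 17.5 h
Energy = 1.72 kW × 17.5 h = 30.1 kWh
Tier 1 (0–15 kWh): 15 × $0.10 = $1.5
Tier 2 (15–20 kWh): 5 × $0.13 = $0.65
Above 20 kWh: 10.1 × $0.14 = $1.414
Bill = $3.56

$3.56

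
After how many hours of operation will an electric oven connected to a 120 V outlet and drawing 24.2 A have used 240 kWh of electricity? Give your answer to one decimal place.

Power = 24.2 A × 120 V = 2904 W = 2.904 kW
Hours = 240 kWh ÷ 2.904 kW = 82.6 h

82.6 h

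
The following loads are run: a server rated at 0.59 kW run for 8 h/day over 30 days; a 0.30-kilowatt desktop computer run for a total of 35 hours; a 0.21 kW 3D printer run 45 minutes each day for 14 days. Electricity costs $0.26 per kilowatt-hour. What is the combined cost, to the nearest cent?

server: Runtime = 8 h/day × 30 days = 240 h
server: 0.59 kW × 240 h = 141.6 kWh
desktop computer: 0.3 kW × 35 h = 10.5 kWh
3D printer: Runtime = 45 min × 14 = 630 min = 10.5 h
3D printer: 0.21 kW × 10.5 h = 2.205 kWh
Total energy = 154.305 kWh
Cost = 154.305 × $0.26 = $40.12

$40.12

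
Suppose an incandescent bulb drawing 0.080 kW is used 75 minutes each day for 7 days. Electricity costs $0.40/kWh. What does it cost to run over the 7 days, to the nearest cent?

$0.28

Runtime = 75 min × 7 = 525 min = 8.75 h
Energy = 0.08 kW × 8.75 h = 0.7 kWh
Cost = 0.7 kWh × $0.40/kWh = $0.28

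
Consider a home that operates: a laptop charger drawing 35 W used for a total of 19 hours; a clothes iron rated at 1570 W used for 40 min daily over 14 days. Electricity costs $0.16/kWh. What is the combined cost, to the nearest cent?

laptop charger: 0.035 kW × 19 h = 0.665 kWh
clothes iron: Runtime = 40 min × 14 = 560 min = 9.333333… h
clothes iron: 1.57 kW × 9.333333… h = 14.653333… kWh
Total energy = 15.318333… kWh
Cost = 15.318333… × $0.16 = $2.45

$2.45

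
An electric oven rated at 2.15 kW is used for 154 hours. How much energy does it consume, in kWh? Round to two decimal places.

Energy = 2.15 kW × 154 h = 331.1 kWh

331.10 kWh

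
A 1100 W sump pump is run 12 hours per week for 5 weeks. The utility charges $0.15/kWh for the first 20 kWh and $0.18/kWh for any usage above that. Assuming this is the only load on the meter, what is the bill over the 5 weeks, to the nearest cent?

Runtime = 12 h/week × 5 weeks = 60 h
Energy = 1.1 kW × 60 h = 66 kWh
Tier 1 (0–20 kWh): 20 × $0.15 = $3
Above 20 kWh: 46 × $0.18 = $8.28
Bill = $11.28

$11.28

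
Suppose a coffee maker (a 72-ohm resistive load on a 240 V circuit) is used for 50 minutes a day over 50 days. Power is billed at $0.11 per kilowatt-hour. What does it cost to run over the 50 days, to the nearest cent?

Power = V²/R = 240²/72 = 800 W = 0.8 kW
Runtime = 50 min × 50 = 2500 min = 41.666666… h
Energy = 0.8 kW × 41.666666… h = 33.333333… kWh
Cost = 33.333333… kWh × $0.11/kWh = $3.67

$3.67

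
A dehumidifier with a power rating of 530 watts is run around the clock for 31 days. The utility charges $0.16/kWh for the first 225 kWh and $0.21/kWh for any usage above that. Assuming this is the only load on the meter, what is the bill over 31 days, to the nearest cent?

Runtime = 24 h × 31 = 744 h
Energy = 0.53 kW × 744 h = 394.32 kWh
Tier 1 (0–225 kWh): 225 × $0.16 = $36
Above 225 kWh: 169.32 × $0.21 = $35.5572
Bill = $71.56

$71.56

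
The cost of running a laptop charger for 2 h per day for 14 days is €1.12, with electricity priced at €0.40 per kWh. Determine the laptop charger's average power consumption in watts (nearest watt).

Energy = €1.12 ÷ €0.40/kWh = 2.8 kWh
Runtime = 2 h/day × 14 days = 28 h
Power = 2.8 kWh ÷ 28 h = 0.1 kW = 100 W

100 W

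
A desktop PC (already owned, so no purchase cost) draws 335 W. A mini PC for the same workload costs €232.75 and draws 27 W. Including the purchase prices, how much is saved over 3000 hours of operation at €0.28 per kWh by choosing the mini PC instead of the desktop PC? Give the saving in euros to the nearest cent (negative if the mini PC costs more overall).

€25.97

desktop PC: €0.00 + (335/1000) kW × 3000 h × €0.28 = €0.00 + €281.4 = €281.4
mini PC: €232.75 + (27/1000) kW × 3000 h × €0.28 = €232.75 + €22.68 = €255.43
Saving = €281.4 − €255.43 = €25.97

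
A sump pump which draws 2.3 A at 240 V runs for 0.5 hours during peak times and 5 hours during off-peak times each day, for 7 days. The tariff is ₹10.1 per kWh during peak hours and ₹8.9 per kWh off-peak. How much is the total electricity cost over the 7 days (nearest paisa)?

Power = 2.3 A × 240 V = 552 W = 0.552 kW
Peak energy = 0.552 kW × 0.5 h × 7 = 1.932 kWh
Off-peak energy = 0.552 kW × 5 h × 7 = 19.32 kWh
Cost = 1.932 × ₹10.1 + 19.32 × ₹8.9 = ₹19.5132 + ₹171.948 = ₹191.46

₹191.46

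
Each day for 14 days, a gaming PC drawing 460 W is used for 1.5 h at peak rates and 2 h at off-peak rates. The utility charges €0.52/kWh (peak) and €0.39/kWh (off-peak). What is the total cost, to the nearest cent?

Peak energy = 0.46 kW × 1.5 h × 14 = 9.66 kWh
Off-peak energy = 0.46 kW × 2 h × 14 = 12.88 kWh
Cost = 9.66 × €0.52 + 12.88 × €0.39 = €5.0232 + €5.0232 = €10.05

€10.05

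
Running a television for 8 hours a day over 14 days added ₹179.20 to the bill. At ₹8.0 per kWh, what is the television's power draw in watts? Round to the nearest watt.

Energy = ₹179.20 ÷ ₹8.0/kWh = 22.4 kWh
Runtime = 8 h/day × 14 days = 112 h
Power = 22.4 kWh ÷ 112 h = 0.2 kW = 200 W

200 W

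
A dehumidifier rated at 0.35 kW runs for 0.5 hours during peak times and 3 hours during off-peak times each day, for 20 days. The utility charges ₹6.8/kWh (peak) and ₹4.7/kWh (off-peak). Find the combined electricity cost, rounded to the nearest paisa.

₹122.50

Peak energy = 0.35 kW × 0.5 h × 20 = 3.5 kWh
Off-peak energy = 0.35 kW × 3 h × 20 = 21 kWh
Cost = 3.5 × ₹6.8 + 21 × ₹4.7 = ₹23.8 + ₹98.7 = ₹122.50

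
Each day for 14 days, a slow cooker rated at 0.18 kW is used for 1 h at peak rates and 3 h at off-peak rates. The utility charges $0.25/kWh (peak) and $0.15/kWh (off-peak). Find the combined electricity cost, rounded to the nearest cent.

$1.76

Peak energy = 0.18 kW × 1 h × 14 = 2.52 kWh
Off-peak energy = 0.18 kW × 3 h × 14 = 7.56 kWh
Cost = 2.52 × $0.25 + 7.56 × $0.15 = $0.63 + $1.134 = $1.76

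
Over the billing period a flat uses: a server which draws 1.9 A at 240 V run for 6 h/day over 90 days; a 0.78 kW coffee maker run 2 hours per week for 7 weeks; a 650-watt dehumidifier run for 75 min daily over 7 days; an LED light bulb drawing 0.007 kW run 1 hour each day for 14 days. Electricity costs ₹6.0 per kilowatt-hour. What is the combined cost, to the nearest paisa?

server: Power = 1.9 A × 240 V = 456 W = 0.456 kW
server: Runtime = 6 h/day × 90 days = 540 h
server: 0.456 kW × 540 h = 246.24 kWh
coffee maker: Runtime = 2 h/week × 7 weeks = 14 h
coffee maker: 0.78 kW × 14 h = 10.92 kWh
dehumidifier: Runtime = 75 min × 7 = 525 min = 8.75 h
dehumidifier: 0.65 kW × 8.75 h = 5.6875 kWh
LED light bulb: Runtime = 1 h/day × 14 days = 14 h
LED light bulb: 0.007 kW × 14 h = 0.098 kWh
Total energy = 262.9455 kWh
Cost = 262.9455 × ₹6.0 = ₹1577.67

₹1577.67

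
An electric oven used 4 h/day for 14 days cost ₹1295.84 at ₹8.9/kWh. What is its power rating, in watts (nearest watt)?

2600 W

Energy = ₹1295.84 ÷ ₹8.9/kWh = 145.6 kWh
Runtime = 4 h/day × 14 days = 56 h
Power = 145.6 kWh ÷ 56 h = 2.6 kW = 2600 W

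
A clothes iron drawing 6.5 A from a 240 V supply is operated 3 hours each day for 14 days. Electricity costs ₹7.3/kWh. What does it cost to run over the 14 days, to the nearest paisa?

₹478.30

Power = 6.5 A × 240 V = 1560 W = 1.56 kW
Runtime = 3 h/day × 14 days = 42 h
Energy = 1.56 kW × 42 h = 65.52 kWh
Cost = 65.52 kWh × ₹7.3/kWh = ₹478.30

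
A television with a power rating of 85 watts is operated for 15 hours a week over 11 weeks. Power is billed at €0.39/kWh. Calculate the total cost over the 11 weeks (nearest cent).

€5.47

Runtime = 15 h/week × 11 weeks = 165 h
Energy = 0.085 kW × 165 h = 14.025 kWh
Cost = 14.025 kWh × €0.39/kWh = €5.47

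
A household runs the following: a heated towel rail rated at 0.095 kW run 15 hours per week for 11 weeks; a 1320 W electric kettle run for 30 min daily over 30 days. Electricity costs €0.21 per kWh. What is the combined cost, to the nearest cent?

€7.45

heated towel rail: Runtime = 15 h/week × 11 weeks = 165 h
heated towel rail: 0.095 kW × 165 h = 15.675 kWh
electric kettle: Runtime = 30 min × 30 = 900 min = 15 h
electric kettle: 1.32 kW × 15 h = 19.8 kWh
Total energy = 35.475 kWh
Cost = 35.475 × €0.21 = €7.45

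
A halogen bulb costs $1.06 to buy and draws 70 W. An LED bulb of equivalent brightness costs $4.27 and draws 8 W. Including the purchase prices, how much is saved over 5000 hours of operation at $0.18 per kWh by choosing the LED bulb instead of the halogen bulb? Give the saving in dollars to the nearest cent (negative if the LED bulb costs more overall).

$52.59

halogen bulb: $1.06 + (70/1000) kW × 5000 h × $0.18 = $1.06 + $63 = $64.06
LED bulb: $4.27 + (8/1000) kW × 5000 h × $0.18 = $4.27 + $7.2 = $11.47
Saving = $64.06 − $11.47 = $52.59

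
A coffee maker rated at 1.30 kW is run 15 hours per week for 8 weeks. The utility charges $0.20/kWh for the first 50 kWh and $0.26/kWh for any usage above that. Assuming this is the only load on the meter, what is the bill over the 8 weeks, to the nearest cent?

Runtime = 15 h/week × 8 weeks = 120 h
Energy = 1.3 kW × 120 h = 156 kWh
Tier 1 (0–50 kWh): 50 × $0.20 = $10
Above 50 kWh: 106 × $0.26 = $27.56
Bill = $37.56

$37.56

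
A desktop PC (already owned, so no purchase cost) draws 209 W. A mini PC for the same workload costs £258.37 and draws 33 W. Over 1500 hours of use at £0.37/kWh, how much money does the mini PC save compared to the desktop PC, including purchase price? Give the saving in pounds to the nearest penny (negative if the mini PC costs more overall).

desktop PC: £0.00 + (209/1000) kW × 1500 h × £0.37 = £0.00 + £115.995 = £115.995
mini PC: £258.37 + (33/1000) kW × 1500 h × £0.37 = £258.37 + £18.315 = £276.685
Saving = £115.995 − £276.685 = −£160.69

-£160.69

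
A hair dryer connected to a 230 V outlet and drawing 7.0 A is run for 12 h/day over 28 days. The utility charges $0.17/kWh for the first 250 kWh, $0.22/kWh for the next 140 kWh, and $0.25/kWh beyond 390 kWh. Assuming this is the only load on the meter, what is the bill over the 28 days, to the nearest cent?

$111.04

Power = 7.0 A × 230 V = 1610 W = 1.61 kW
Runtime = 12 h/day × 28 days = 336 h
Energy = 1.61 kW × 336 h = 540.96 kWh
Tier 1 (0–250 kWh): 250 × $0.17 = $42.5
Tier 2 (250–390 kWh): 140 × $0.22 = $30.8
Above 390 kWh: 150.96 × $0.25 = $37.74
Bill = $111.04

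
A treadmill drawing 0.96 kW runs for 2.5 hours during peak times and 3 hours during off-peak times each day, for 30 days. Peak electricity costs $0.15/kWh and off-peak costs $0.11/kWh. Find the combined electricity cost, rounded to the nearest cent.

Peak energy = 0.96 kW × 2.5 h × 30 = 72 kWh
Off-peak energy = 0.96 kW × 3 h × 30 = 86.4 kWh
Cost = 72 × $0.15 + 86.4 × $0.11 = $10.8 + $9.504 = $20.30

$20.30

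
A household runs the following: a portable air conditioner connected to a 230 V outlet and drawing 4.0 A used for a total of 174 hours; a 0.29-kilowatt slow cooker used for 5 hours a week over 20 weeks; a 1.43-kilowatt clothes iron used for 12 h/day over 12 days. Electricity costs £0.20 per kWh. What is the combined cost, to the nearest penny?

£79.00

portable air conditioner: Power = 4.0 A × 230 V = 920 W = 0.92 kW
portable air conditioner: 0.92 kW × 174 h = 160.08 kWh
slow cooker: Runtime = 5 h/week × 20 weeks = 100 h
slow cooker: 0.29 kW × 100 h = 29 kWh
clothes iron: Runtime = 12 h/day × 12 days = 144 h
clothes iron: 1.43 kW × 144 h = 205.92 kWh
Total energy = 395 kWh
Cost = 395 × £0.20 = £79.00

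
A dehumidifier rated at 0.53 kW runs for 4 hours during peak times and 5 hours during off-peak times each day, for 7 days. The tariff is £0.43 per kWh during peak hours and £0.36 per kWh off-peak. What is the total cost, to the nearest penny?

£13.06

Peak energy = 0.53 kW × 4 h × 7 = 14.84 kWh
Off-peak energy = 0.53 kW × 5 h × 7 = 18.55 kWh
Cost = 14.84 × £0.43 + 18.55 × £0.36 = £6.3812 + £6.678 = £13.06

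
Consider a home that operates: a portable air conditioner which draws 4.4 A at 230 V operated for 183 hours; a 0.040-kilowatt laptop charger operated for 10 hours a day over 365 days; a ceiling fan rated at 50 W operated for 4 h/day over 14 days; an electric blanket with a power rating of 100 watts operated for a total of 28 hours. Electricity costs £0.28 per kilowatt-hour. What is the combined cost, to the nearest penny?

portable air conditioner: Power = 4.4 A × 230 V = 1012 W = 1.012 kW
portable air conditioner: 1.012 kW × 183 h = 185.196 kWh
laptop charger: Runtime = 10 h/day × 365 days = 3650 h
laptop charger: 0.04 kW × 3650 h = 146 kWh
ceiling fan: Runtime = 4 h/day × 14 days = 56 h
ceiling fan: 0.05 kW × 56 h = 2.8 kWh
electric blanket: 0.1 kW × 28 h = 2.8 kWh
Total energy = 336.796 kWh
Cost = 336.796 × £0.28 = £94.30

£94.30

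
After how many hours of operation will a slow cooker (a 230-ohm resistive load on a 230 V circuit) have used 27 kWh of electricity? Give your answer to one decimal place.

Power = V²/R = 230²/230 = 230 W = 0.23 kW
Hours = 27 kWh ÷ 0.23 kW = 117.4 h

117.4 h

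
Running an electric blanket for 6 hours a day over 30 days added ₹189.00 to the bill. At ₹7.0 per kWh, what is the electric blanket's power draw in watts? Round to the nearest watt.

Energy = ₹189.00 ÷ ₹7.0/kWh = 27 kWh
Runtime = 6 h/day × 30 days = 180 h
Power = 27 kWh ÷ 180 h = 0.15 kW = 150 W

150 W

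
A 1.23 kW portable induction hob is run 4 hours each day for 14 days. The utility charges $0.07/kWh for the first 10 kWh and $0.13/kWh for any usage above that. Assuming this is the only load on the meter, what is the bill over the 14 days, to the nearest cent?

Runtime = 4 h/day × 14 days = 56 h
Energy = 1.23 kW × 56 h = 68.88 kWh
Tier 1 (0–10 kWh): 10 × $0.07 = $0.7
Above 10 kWh: 58.88 × $0.13 = $7.6544
Bill = $8.35

$8.35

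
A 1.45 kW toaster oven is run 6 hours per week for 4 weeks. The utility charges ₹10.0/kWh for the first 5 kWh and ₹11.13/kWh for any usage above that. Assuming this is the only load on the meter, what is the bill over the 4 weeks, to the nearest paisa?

Runtime = 6 h/week × 4 weeks = 24 h
Energy = 1.45 kW × 24 h = 34.8 kWh
Tier 1 (0–5 kWh): 5 × ₹10.0 = ₹50
Above 5 kWh: 29.8 × ₹11.13 = ₹331.674
Bill = ₹381.67

₹381.67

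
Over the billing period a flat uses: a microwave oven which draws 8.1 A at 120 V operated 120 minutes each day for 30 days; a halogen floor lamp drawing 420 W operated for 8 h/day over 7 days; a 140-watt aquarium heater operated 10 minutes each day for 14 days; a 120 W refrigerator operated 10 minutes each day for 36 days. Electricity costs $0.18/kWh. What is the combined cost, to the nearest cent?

$14.92

microwave oven: Power = 8.1 A × 120 V = 972 W = 0.972 kW
microwave oven: Runtime = 120 min × 30 = 3600 min = 60 h
microwave oven: 0.972 kW × 60 h = 58.32 kWh
halogen floor lamp: Runtime = 8 h/day × 7 days = 56 h
halogen floor lamp: 0.42 kW × 56 h = 23.52 kWh
aquarium heater: Runtime = 10 min × 14 = 140 min = 2.333333… h
aquarium heater: 0.14 kW × 2.333333… h = 0.326666… kWh
refrigerator: Runtime = 10 min × 36 = 360 min = 6 h
refrigerator: 0.12 kW × 6 h = 0.72 kWh
Total energy = 82.886666… kWh
Cost = 82.886666… × $0.18 = $14.92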